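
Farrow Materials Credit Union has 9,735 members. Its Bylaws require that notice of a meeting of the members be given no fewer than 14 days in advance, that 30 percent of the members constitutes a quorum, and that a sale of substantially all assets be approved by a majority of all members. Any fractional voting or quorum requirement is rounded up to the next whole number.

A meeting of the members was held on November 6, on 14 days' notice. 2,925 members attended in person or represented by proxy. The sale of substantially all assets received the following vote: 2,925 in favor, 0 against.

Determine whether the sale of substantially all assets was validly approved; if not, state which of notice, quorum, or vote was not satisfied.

Notice: 14 days given; 14 required. Satisfied.
Quorum: 30% of 9,735 = 2,920.50, rounded up to 2,921; 2,925 present. Satisfied.
Vote: requires a majority of all members (9,735); a majority of 9735 is 4868, so 4,868 needed; 2,925 in favor. Not satisfied.

Invalid — vote requirement not satisfied.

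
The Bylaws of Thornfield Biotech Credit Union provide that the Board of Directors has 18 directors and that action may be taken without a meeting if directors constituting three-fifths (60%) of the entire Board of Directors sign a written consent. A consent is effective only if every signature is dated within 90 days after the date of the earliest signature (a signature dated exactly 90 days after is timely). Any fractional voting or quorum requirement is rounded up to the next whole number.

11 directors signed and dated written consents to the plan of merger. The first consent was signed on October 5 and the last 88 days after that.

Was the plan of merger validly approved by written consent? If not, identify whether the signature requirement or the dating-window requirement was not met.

Signatures required: three-fifths (60%) of 18 — 3/5 of 18 = 10.80, rounded up to 11, so 11 needed; 11 signed. Sufficient.
Dating window: the latest signature is 88 days after the earliest; the limit is 90 days. Within the window.

Effective — both the signature and dating-window requirements are satisfied.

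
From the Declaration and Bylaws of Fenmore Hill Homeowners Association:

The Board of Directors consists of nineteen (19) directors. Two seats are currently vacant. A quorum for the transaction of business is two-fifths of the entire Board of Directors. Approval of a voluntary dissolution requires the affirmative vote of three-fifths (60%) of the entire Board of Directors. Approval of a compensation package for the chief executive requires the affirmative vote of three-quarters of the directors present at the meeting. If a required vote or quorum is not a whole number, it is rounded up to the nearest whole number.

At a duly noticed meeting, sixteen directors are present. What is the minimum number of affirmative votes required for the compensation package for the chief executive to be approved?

12

The compensation package for the chief executive requires three-fourths of the directors present (16).
3/4 of 16 = 12.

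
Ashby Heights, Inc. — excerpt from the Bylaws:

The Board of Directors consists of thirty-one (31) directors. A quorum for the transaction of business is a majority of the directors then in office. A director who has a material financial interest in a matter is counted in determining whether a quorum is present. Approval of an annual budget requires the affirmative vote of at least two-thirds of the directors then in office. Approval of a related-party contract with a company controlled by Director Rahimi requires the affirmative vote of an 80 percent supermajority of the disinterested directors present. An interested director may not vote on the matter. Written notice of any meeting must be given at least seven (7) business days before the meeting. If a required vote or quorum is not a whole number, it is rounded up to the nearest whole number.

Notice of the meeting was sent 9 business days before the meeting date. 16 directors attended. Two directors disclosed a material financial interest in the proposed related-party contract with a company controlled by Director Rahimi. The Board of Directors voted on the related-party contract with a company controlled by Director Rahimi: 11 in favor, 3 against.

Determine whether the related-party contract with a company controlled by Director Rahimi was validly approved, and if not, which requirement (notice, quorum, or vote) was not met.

Notice: 9 business days given; 7 required (9 ≥ 7). Satisfied.
Quorum: 16 present (interested directors count toward quorum); quorum is 16. Satisfied.
Vote: the related-party contract with a company controlled by Director Rahimi requires four-fifths of the disinterested directors present (16 − 2 = 14). 4/5 of 14 = 11.20, rounded up to 12, so 12 affirmative votes are needed; 11 voted in favor. Not satisfied.

Invalid — vote requirement not satisfied.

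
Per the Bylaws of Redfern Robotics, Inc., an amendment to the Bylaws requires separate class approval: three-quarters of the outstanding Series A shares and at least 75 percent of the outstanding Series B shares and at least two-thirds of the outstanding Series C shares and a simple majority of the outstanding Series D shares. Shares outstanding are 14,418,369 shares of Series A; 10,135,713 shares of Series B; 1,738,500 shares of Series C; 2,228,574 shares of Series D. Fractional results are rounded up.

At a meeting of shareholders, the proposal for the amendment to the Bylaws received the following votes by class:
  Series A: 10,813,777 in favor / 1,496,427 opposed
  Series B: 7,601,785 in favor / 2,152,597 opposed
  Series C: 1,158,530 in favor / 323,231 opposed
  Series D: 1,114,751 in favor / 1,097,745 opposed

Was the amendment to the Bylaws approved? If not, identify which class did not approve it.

Series A: 3/4 of 14418369 = 10813776.75, rounded up to 10813777; 10,813,777 required, 10,813,777 in favor — approved.
Series B: 3/4 of 10135713 = 7601784.75, rounded up to 7601785; 7,601,785 required, 7,601,785 in favor — approved.
Series C: 2/3 of 1738500 = 1159000; 1,159,000 required, 1,158,530 in favor — not approved.
Series D: a majority of 2228574 is 1114288; 1,114,288 required, 1,114,751 in favor — approved.

Not approved — the Series C shares did not give the required vote.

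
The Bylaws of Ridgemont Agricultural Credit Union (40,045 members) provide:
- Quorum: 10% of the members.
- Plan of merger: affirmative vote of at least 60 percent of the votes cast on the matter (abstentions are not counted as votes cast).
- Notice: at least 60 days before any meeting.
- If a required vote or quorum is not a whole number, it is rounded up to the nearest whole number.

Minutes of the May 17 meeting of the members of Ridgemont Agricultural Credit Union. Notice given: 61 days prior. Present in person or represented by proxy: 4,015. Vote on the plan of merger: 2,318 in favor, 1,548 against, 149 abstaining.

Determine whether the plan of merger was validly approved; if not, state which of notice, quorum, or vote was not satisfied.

Notice: 61 days given; 60 required. Satisfied.
Quorum: 10% of 40,045 = 4,004.50, rounded up to 4,005; 4,015 present. Satisfied.
Vote: requires three-fifths of the votes cast (4,015 − 149 abstaining = 3,866); 3/5 of 3866 = 2319.60, rounded up to 2320, so 2,320 needed; 2,318 in favor. Not satisfied.

Invalid — vote requirement not satisfied.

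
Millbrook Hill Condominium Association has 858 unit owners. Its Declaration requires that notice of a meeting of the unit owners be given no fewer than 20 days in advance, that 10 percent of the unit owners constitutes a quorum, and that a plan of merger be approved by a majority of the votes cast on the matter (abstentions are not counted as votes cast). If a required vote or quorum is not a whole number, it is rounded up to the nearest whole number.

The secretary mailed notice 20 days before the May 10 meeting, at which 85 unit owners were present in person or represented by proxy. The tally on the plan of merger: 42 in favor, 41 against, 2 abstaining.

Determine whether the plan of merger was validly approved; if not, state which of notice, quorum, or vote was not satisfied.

Invalid — quorum requirement not satisfied.

Notice: 20 days given; 20 required. Satisfied.
Quorum: 10% of 858 = 85.80, rounded up to 86; 85 present. Not satisfied.
Vote: requires a majority of the votes cast (85 − 2 abstaining = 83); a majority of 83 is 42, so 42 needed; 42 in favor. Satisfied.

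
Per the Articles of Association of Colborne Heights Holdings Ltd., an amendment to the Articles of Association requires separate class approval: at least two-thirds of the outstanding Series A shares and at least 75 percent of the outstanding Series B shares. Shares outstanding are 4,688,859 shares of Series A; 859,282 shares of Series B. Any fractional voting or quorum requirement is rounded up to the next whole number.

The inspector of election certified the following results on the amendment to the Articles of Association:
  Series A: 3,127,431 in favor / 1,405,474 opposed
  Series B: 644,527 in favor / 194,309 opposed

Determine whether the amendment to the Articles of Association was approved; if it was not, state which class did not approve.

Series A: 2/3 of 4688859 = 3125906; 3,125,906 required, 3,127,431 in favor — approved.
Series B: 3/4 of 859282 = 644461.50, rounded up to 644462; 644,462 required, 644,527 in favor — approved.

Approved — every class gave the required vote.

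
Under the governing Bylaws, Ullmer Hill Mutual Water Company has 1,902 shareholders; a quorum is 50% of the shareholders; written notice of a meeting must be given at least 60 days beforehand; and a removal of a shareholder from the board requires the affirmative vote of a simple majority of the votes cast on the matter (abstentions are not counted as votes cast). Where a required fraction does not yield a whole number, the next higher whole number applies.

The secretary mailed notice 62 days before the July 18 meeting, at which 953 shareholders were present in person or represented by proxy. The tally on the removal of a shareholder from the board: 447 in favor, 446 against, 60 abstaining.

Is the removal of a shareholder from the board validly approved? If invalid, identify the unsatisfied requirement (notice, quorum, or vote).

Valid — all requirements satisfied.

Notice: 62 days given; 60 required. Satisfied.
Quorum: 50% of 1,902 = 951; 953 present. Satisfied.
Vote: requires a majority of the votes cast (953 − 60 abstaining = 893); a majority of 893 is 447, so 447 needed; 447 in favor. Satisfied.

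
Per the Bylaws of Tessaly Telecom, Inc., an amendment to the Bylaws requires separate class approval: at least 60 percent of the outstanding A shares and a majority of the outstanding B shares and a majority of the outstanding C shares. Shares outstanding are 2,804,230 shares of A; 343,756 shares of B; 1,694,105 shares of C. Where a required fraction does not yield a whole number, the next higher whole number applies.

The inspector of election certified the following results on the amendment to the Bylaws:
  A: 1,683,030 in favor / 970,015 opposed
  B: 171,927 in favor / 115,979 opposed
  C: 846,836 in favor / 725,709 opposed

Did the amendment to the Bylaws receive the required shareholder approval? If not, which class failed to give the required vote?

Not approved — the C shares did not give the required vote.

A: 3/5 of 2804230 = 1682538; 1,682,538 required, 1,683,030 in favor — approved.
B: a majority of 343756 is 171879; 171,879 required, 171,927 in favor — approved.
C: a majority of 1694105 is 847053; 847,053 required, 846,836 in favor — not approved.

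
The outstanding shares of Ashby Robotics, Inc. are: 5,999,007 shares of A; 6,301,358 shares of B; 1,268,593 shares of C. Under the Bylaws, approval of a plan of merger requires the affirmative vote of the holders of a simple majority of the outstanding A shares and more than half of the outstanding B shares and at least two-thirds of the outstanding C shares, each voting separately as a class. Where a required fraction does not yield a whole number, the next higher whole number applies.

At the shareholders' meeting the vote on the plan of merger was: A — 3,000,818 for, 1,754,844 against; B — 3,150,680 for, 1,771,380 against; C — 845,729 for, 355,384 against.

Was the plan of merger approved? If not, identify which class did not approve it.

Approved — every class gave the required vote.

A: a majority of 5999007 is 2999504; 2,999,504 required, 3,000,818 in favor — approved.
B: a majority of 6301358 is 3150680; 3,150,680 required, 3,150,680 in favor — approved.
C: 2/3 of 1268593 = 845728.67, rounded up to 845729; 845,729 required, 845,729 in favor — approved.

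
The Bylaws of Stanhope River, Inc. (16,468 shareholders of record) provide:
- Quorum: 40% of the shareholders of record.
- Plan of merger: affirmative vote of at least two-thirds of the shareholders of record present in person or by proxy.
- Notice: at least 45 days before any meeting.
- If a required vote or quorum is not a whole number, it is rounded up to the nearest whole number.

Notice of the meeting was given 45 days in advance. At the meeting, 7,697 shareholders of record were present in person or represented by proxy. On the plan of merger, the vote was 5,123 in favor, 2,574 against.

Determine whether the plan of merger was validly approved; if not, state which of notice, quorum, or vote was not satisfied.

Invalid — vote requirement not satisfied.

Notice: 45 days given; 45 required. Satisfied.
Quorum: 40% of 16,468 = 6,587.20, rounded up to 6,588; 7,697 present. Satisfied.
Vote: requires two-thirds of those present (7,697); 2/3 of 7697 = 5131.33, rounded up to 5132, so 5,132 needed; 5,123 in favor. Not satisfied.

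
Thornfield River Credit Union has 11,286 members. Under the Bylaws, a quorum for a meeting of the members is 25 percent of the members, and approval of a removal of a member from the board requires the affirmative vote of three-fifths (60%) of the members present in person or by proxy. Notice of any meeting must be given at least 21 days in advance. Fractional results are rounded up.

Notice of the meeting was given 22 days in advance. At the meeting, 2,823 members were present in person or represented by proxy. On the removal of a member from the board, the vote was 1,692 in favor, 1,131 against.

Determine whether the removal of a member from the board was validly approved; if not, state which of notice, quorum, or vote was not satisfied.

Invalid — vote requirement not satisfied.

Notice: 22 days given; 21 required. Satisfied.
Quorum: 25% of 11,286 = 2,821.50, rounded up to 2,822; 2,823 present. Satisfied.
Vote: requires three-fifths of those present (2,823); 3/5 of 2823 = 1693.80, rounded up to 1694, so 1,694 needed; 1,692 in favor. Not satisfied.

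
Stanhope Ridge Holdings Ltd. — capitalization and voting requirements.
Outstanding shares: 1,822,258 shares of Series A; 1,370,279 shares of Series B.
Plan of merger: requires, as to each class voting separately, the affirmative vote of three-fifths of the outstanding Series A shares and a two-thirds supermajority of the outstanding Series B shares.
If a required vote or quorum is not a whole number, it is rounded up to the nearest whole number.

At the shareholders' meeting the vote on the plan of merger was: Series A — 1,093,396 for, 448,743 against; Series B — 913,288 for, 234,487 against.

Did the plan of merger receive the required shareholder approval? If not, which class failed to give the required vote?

Not approved — the Series B shares did not give the required vote.

Series A: 3/5 of 1822258 = 1093354.80, rounded up to 1093355; 1,093,355 required, 1,093,396 in favor — approved.
Series B: 2/3 of 1370279 = 913519.33, rounded up to 913520; 913,520 required, 913,288 in favor — not approved.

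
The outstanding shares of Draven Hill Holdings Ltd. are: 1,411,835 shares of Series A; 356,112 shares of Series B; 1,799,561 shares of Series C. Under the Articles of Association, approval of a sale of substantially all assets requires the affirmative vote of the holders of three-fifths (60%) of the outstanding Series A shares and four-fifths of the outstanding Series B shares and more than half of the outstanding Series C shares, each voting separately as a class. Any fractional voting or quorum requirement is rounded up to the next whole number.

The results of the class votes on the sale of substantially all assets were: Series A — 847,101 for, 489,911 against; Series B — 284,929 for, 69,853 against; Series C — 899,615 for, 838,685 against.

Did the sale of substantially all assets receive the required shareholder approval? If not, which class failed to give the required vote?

Series A: 3/5 of 1411835 = 847101; 847,101 required, 847,101 in favor — approved.
Series B: 4/5 of 356112 = 284889.60, rounded up to 284890; 284,890 required, 284,929 in favor — approved.
Series C: a majority of 1799561 is 899781; 899,781 required, 899,615 in favor — not approved.

Not approved — the Series C shares did not give the required vote.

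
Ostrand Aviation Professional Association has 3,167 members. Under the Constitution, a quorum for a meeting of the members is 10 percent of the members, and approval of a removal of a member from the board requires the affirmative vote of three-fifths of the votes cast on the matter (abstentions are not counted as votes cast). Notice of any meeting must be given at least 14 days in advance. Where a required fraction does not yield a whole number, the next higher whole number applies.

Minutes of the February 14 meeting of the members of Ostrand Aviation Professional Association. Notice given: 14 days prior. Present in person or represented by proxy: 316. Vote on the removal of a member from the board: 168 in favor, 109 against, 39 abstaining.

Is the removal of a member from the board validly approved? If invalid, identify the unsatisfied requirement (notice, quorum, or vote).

Notice: 14 days given; 14 required. Satisfied.
Quorum: 10% of 3,167 = 316.70, rounded up to 317; 316 present. Not satisfied.
Vote: requires three-fifths of the votes cast (316 − 39 abstaining = 277); 3/5 of 277 = 166.20, rounded up to 167, so 167 needed; 168 in favor. Satisfied.

Invalid — quorum requirement not satisfied.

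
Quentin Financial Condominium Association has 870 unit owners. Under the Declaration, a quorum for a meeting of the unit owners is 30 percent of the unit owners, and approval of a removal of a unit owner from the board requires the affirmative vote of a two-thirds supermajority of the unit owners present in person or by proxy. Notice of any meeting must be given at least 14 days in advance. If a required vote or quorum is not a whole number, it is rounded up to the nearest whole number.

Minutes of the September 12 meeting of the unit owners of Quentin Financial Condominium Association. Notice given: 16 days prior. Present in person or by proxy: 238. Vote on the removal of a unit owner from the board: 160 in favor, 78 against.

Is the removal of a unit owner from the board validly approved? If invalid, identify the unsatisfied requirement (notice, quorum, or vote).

Notice: 16 days given; 14 required. Satisfied.
Quorum: 30% of 870 = 261; 238 present. Not satisfied.
Vote: requires two-thirds of those present (238); 2/3 of 238 = 158.67, rounded up to 159, so 159 needed; 160 in favor. Satisfied.

Invalid — quorum requirement not satisfied.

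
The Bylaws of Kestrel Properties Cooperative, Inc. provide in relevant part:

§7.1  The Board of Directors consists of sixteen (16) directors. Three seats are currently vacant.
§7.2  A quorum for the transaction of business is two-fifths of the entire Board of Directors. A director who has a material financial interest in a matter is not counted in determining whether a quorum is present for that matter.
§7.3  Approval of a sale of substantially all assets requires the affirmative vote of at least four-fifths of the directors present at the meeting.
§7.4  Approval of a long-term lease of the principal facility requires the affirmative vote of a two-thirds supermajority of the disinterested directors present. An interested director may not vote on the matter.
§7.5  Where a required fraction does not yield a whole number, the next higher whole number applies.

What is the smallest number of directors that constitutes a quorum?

7

2/5 of 16 = 6.40, rounded up to 7.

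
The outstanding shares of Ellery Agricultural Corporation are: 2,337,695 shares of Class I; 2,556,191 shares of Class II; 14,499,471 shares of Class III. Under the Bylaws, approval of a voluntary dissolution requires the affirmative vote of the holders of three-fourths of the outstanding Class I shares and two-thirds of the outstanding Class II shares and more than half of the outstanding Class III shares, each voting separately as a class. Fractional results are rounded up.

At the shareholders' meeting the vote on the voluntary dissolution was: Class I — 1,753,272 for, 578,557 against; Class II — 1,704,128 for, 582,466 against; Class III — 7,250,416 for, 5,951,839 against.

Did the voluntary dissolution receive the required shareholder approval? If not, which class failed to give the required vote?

Approved — every class gave the required vote.

Class I: 3/4 of 2337695 = 1753271.25, rounded up to 1753272; 1,753,272 required, 1,753,272 in favor — approved.
Class II: 2/3 of 2556191 = 1704127.33, rounded up to 1704128; 1,704,128 required, 1,704,128 in favor — approved.
Class III: a majority of 14499471 is 7249736; 7,249,736 required, 7,250,416 in favor — approved.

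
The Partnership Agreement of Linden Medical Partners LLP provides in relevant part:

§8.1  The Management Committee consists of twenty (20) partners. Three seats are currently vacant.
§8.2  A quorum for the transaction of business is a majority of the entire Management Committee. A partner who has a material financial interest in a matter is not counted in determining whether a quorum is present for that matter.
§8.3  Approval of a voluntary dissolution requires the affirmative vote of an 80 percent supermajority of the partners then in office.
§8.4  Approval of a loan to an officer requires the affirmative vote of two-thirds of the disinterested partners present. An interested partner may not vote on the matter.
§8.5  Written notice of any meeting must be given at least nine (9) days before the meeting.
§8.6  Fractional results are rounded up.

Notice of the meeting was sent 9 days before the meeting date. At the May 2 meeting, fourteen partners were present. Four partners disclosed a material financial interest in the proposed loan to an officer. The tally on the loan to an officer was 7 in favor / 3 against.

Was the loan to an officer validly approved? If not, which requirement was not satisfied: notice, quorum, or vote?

Invalid — quorum requirement not satisfied.

Notice: 9 days given; 9 required (9 ≥ 9). Satisfied.
Quorum: 14 present, but the 4 interested partners do not count, leaving 10. Quorum is 11. Not satisfied.
Vote: the loan to an officer requires two-thirds of the disinterested partners present (14 − 4 = 10). 2/3 of 10 = 6.67, rounded up to 7, so 7 affirmative votes are needed; 7 voted in favor. Satisfied. (Moot — without a quorum no business can be validly transacted.)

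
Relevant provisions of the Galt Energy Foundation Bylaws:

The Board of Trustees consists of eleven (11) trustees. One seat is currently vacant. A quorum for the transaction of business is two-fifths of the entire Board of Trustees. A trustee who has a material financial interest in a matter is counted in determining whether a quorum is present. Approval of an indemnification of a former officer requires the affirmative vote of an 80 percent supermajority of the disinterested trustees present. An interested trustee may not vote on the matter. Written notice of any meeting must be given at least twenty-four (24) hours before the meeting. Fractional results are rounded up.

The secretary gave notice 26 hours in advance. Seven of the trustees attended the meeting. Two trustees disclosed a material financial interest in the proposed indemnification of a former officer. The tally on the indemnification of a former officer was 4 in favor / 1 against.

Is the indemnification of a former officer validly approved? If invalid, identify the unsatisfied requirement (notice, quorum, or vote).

Notice: 26 hours given; 24 required (26 ≥ 24). Satisfied.
Quorum: 7 present (interested trustees count toward quorum); quorum is 5. Satisfied.
Vote: the indemnification of a former officer requires four-fifths of the disinterested trustees present (7 − 2 = 5). 4/5 of 5 = 4, so 4 affirmative votes are needed; 4 voted in favor. Satisfied.

Valid — all requirements satisfied.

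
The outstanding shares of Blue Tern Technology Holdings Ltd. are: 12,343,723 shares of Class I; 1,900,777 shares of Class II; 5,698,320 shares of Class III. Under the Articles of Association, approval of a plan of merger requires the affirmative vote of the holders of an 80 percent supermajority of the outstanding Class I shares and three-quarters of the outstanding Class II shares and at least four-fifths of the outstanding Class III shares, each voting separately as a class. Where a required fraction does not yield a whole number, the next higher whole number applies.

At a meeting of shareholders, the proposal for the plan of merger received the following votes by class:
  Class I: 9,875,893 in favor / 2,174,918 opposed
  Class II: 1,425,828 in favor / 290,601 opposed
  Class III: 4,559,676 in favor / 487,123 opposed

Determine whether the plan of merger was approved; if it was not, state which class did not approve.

Class I: 4/5 of 12343723 = 9874978.40, rounded up to 9874979; 9,874,979 required, 9,875,893 in favor — approved.
Class II: 3/4 of 1900777 = 1425582.75, rounded up to 1425583; 1,425,583 required, 1,425,828 in favor — approved.
Class III: 4/5 of 5698320 = 4558656; 4,558,656 required, 4,559,676 in favor — approved.

Approved — every class gave the required vote.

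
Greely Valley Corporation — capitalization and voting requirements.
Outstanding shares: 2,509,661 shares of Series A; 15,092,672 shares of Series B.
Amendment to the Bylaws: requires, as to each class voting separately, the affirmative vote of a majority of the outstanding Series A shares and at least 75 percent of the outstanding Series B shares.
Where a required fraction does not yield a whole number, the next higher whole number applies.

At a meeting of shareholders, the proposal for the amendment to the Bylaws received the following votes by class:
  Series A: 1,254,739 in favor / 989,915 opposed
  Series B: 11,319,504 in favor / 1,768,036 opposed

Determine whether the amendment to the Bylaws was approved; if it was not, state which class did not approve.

Series A: a majority of 2509661 is 1254831; 1,254,831 required, 1,254,739 in favor — not approved.
Series B: 3/4 of 15092672 = 11319504; 11,319,504 required, 11,319,504 in favor — approved.

Not approved — the Series A shares did not give the required vote.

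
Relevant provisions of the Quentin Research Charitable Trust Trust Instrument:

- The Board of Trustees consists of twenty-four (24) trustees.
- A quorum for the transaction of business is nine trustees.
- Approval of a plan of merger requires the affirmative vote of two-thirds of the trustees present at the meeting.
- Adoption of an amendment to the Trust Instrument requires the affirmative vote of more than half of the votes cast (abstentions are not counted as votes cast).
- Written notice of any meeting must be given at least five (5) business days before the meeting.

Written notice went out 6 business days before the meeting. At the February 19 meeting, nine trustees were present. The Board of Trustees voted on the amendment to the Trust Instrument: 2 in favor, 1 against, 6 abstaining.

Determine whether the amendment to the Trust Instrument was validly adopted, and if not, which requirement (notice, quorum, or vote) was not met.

Notice: 6 business days given; 5 required (6 ≥ 5). Satisfied.
Quorum: 9 present; quorum is 9. Satisfied.
Vote: the amendment to the Trust Instrument requires a majority of the votes cast (9 present − 6 abstaining = 3). A majority of 3 is 2, so 2 affirmative votes are needed; 2 voted in favor. Satisfied.

Valid — all requirements satisfied.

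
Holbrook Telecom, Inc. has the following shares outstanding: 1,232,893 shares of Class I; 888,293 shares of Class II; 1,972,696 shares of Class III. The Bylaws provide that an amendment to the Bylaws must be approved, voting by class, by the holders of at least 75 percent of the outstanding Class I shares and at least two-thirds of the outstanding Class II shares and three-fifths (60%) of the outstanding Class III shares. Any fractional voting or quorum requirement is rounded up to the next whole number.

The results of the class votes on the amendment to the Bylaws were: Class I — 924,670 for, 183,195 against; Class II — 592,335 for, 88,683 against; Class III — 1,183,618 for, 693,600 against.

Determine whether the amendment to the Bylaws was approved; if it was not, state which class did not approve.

Class I: 3/4 of 1232893 = 924669.75, rounded up to 924670; 924,670 required, 924,670 in favor — approved.
Class II: 2/3 of 888293 = 592195.33, rounded up to 592196; 592,196 required, 592,335 in favor — approved.
Class III: 3/5 of 1972696 = 1183617.60, rounded up to 1183618; 1,183,618 required, 1,183,618 in favor — approved.

Approved — every class gave the required vote.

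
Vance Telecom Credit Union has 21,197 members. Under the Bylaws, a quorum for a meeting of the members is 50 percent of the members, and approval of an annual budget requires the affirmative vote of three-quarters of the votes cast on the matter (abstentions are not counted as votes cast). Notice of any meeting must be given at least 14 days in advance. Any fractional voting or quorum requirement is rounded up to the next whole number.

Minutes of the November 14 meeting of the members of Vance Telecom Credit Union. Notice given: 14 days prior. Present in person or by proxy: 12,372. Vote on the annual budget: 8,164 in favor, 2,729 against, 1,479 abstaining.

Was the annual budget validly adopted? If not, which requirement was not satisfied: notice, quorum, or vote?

Notice: 14 days given; 14 required. Satisfied.
Quorum: 50% of 21,197 = 10,598.50, rounded up to 10,599; 12,372 present. Satisfied.
Vote: requires three-fourths of the votes cast (12,372 − 1,479 abstaining = 10,893); 3/4 of 10893 = 8169.75, rounded up to 8170, so 8,170 needed; 8,164 in favor. Not satisfied.

Invalid — vote requirement not satisfied.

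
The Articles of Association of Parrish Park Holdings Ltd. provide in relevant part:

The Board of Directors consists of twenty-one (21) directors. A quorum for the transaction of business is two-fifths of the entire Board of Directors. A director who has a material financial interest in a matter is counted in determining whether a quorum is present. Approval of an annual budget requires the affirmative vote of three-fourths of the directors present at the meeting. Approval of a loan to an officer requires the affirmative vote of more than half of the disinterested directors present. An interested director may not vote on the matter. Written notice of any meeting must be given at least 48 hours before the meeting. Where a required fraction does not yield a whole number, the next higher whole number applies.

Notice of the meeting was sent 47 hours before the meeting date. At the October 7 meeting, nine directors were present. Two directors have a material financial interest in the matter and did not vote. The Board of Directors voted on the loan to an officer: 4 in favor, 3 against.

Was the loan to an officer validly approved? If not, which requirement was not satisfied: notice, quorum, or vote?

Invalid — notice requirement not satisfied.

Notice: 47 hours given; 48 required (47 < 48). Not satisfied.
Quorum: 9 present (interested directors count toward quorum); quorum is 9. Satisfied.
Vote: the loan to an officer requires a majority of the disinterested directors present (9 − 2 = 7). A majority of 7 is 4, so 4 affirmative votes are needed; 4 voted in favor. Satisfied.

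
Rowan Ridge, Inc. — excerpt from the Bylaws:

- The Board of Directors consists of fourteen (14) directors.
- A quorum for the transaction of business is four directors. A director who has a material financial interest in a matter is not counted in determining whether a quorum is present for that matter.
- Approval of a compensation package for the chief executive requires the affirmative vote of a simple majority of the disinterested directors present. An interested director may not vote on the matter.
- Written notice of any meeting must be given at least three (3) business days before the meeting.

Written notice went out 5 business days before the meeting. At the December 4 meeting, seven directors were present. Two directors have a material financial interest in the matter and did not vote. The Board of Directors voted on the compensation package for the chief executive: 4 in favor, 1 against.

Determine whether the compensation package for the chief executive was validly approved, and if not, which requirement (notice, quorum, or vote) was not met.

Valid — all requirements satisfied.

Notice: 5 business days given; 3 required (5 ≥ 3). Satisfied.
Quorum: 7 present, but the 2 interested directors do not count, leaving 5. Quorum is 4. Satisfied.
Vote: the compensation package for the chief executive requires a majority of the disinterested directors present (7 − 2 = 5). A majority of 5 is 3, so 3 affirmative votes are needed; 4 voted in favor. Satisfied.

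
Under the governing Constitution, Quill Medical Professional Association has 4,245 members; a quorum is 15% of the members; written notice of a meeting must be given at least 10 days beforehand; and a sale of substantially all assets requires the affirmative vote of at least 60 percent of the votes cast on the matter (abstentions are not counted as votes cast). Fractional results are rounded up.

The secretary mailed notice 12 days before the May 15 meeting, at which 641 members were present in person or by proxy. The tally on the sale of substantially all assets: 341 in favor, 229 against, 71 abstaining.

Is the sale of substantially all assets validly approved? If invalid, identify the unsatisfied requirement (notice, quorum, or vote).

Notice: 12 days given; 10 required. Satisfied.
Quorum: 15% of 4,245 = 636.75, rounded up to 637; 641 present. Satisfied.
Vote: requires three-fifths of the votes cast (641 − 71 abstaining = 570); 3/5 of 570 = 342, so 342 needed; 341 in favor. Not satisfied.

Invalid — vote requirement not satisfied.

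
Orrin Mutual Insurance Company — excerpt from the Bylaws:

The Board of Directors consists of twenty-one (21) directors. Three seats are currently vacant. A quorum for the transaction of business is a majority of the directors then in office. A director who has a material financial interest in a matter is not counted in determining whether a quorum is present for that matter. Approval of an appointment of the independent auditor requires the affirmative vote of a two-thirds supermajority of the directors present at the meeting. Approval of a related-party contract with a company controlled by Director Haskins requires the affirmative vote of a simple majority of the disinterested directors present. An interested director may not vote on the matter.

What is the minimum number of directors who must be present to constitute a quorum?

10

A majority of 18 is 10.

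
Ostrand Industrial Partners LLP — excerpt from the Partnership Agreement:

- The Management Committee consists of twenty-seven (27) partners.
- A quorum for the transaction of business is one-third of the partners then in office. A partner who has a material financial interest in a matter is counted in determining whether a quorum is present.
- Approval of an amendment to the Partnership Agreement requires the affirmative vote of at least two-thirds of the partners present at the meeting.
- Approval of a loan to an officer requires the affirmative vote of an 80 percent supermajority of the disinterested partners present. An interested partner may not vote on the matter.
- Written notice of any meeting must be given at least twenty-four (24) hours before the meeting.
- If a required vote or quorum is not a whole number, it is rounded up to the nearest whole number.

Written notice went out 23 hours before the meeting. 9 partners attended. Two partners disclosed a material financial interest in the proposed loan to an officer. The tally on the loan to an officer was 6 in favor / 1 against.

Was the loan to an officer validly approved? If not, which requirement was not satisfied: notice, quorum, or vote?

Notice: 23 hours given; 24 required (23 < 24). Not satisfied.
Quorum: 9 present (interested partners count toward quorum); quorum is 9. Satisfied.
Vote: the loan to an officer requires four-fifths of the disinterested partners present (9 − 2 = 7). 4/5 of 7 = 5.60, rounded up to 6, so 6 affirmative votes are needed; 6 voted in favor. Satisfied.

Invalid — notice requirement not satisfied.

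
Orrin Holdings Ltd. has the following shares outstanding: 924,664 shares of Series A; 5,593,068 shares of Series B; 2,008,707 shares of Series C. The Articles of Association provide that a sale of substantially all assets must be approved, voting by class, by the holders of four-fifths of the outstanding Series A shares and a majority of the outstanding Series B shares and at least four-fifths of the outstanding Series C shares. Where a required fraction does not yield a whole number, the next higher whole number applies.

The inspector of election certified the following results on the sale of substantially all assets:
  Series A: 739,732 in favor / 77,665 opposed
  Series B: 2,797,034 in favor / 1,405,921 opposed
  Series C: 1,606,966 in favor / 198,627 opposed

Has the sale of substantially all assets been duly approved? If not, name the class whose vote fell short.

Approved — every class gave the required vote.

Series A: 4/5 of 924664 = 739731.20, rounded up to 739732; 739,732 required, 739,732 in favor — approved.
Series B: a majority of 5593068 is 2796535; 2,796,535 required, 2,797,034 in favor — approved.
Series C: 4/5 of 2008707 = 1606965.60, rounded up to 1606966; 1,606,966 required, 1,606,966 in favor — approved.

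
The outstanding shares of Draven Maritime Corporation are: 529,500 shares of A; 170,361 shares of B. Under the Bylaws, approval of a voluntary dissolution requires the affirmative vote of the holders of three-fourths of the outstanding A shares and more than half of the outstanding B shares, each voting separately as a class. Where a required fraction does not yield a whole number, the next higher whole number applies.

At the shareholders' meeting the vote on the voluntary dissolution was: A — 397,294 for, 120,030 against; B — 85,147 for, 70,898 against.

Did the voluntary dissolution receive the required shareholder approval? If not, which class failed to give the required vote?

A: 3/4 of 529500 = 397125; 397,125 required, 397,294 in favor — approved.
B: a majority of 170361 is 85181; 85,181 required, 85,147 in favor — not approved.

Not approved — the B shares did not give the required vote.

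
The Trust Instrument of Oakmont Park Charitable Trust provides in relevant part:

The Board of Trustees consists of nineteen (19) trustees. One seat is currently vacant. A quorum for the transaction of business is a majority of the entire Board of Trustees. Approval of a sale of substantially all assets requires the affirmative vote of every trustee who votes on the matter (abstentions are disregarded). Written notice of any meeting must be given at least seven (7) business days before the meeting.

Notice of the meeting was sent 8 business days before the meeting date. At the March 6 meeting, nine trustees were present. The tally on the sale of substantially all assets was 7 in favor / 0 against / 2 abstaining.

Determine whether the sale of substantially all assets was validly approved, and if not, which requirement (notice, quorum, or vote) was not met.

Invalid — quorum requirement not satisfied.

Notice: 8 business days given; 7 required (8 ≥ 7). Satisfied.
Quorum: 9 present; quorum is 10. Not satisfied.
Vote: the sale of substantially all assets requires the unanimous vote of the votes cast (9 present − 2 abstaining = 7). Unanimous means all 7, so 7 affirmative votes are needed; 7 voted in favor. Satisfied. (Moot — without a quorum no business can be validly transacted.)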